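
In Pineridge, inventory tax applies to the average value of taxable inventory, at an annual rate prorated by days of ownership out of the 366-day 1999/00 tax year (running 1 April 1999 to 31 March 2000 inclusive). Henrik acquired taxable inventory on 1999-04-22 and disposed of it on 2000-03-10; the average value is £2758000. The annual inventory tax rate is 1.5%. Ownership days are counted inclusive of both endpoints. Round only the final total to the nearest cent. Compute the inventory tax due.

Days held (1999-04-22 to 2000-03-10): 324 out of 366
Tax = £2758000 × 1.5% × 324/366 = £36622.6230

£36622.62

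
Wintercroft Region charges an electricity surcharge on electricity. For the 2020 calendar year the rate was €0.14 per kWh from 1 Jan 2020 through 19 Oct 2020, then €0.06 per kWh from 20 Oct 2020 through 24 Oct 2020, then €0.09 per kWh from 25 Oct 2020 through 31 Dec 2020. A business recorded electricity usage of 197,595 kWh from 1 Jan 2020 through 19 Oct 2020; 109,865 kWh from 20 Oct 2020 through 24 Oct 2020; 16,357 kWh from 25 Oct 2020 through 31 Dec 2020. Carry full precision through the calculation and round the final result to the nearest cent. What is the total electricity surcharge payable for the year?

1 Jan – 19 Oct 2020: 197,595 kWh at €0.14/kWh → €27,663.30
20 Oct – 24 Oct 2020: 109,865 kWh at €0.06/kWh → €6,591.90
25 Oct – 31 Dec 2020: 16,357 kWh at €0.09/kWh → €1,472.13

€35,727.33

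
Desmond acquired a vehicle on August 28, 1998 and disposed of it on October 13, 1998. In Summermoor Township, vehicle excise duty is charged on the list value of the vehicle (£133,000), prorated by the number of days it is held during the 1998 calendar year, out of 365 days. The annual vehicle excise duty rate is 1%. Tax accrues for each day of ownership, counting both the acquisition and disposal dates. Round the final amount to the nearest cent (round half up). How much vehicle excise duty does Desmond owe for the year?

Days held (August 28 – October 13, 1998): 47 out of 365
Tax = £133,000 × 1% × 47/365 = £171.2603

£171.26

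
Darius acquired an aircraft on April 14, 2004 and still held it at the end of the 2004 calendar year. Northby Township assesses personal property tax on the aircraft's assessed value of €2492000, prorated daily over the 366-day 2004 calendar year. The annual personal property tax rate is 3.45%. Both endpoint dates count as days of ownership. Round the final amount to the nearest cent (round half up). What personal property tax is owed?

€61544.23

Days held (April 14 – December 31, 2004): 262 out of 366
Tax = €2492000 × 3.45% × 262/366 = €61544.2295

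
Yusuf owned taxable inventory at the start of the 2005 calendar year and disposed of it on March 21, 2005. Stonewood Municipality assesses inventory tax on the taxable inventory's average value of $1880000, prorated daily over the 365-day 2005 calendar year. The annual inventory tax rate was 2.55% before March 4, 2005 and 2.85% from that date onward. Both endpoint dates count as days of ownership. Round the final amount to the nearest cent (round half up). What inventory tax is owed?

January 1 – March 3, 2005: 62 days at 2.55% → $1880000 × 2.55% × 62/365 = $8143.2329
March 4 – March 21, 2005: 18 days at 2.85% → $1880000 × 2.85% × 18/365 = $2642.3014
Total = $10785.5342

$10785.53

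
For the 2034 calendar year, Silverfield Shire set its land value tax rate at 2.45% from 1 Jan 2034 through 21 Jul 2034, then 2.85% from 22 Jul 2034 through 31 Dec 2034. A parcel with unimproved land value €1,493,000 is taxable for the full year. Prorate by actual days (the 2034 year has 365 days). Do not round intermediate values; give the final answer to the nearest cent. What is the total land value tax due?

1 Jan – 21 Jul 2034: 202 days at 2.45% → €1,493,000 × 2.45% × 202/365 = €20,243.4438
22 Jul – 31 Dec 2034: 163 days at 2.85% → €1,493,000 × 2.85% × 163/365 = €19,002.0041
Total = €39,245.4479

€39,245.45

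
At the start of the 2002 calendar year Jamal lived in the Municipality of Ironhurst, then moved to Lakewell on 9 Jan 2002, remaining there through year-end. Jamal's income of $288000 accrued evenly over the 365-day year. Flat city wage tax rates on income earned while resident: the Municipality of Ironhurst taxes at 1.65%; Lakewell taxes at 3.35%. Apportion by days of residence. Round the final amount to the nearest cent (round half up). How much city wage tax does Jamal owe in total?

$9540.69

The Municipality of Ironhurst, 1 Jan – 8 Jan 2002: 8 days → $288000 × 1.65% × 8/365 = $104.1534
Lakewell, 9 Jan – 31 Dec 2002: 357 days → $288000 × 3.35% × 357/365 = $9436.5370
Total = $9540.6904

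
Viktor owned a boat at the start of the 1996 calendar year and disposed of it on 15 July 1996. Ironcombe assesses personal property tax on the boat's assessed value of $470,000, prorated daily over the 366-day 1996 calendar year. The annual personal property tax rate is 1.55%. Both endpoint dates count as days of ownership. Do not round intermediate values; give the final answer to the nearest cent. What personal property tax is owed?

$3,921.16

Days held (1 January – 15 July 1996): 197 out of 366
Tax = $470,000 × 1.55% × 197/366 = $3,921.1612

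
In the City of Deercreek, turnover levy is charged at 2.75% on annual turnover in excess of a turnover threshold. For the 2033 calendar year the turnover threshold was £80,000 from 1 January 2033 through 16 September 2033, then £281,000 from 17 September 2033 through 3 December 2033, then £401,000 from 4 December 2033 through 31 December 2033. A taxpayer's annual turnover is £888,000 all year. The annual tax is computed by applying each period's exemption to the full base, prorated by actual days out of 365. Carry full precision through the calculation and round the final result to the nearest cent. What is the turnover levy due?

£20,361.60

1 January – 16 September 2033: 259 days, exemption £80,000 → (£888,000 − £80,000) × 2.75% × 259/365 = £15,767.0685
17 September – 3 December 2033: 78 days, exemption £281,000 → (£888,000 − £281,000) × 2.75% × 78/365 = £3,567.1644
4 December – 31 December 2033: 28 days, exemption £401,000 → (£888,000 − £401,000) × 2.75% × 28/365 = £1,027.3699
Total = £20,361.6027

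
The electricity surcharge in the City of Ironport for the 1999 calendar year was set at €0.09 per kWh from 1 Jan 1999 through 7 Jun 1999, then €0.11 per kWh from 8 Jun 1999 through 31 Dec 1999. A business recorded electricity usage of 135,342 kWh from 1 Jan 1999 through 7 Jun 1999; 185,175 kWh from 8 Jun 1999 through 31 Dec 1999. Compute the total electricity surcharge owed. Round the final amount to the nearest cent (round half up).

€32,550.03

1 Jan – 7 Jun 1999: 135,342 kWh at €0.09/kWh → €12,180.78
8 Jun – 31 Dec 1999: 185,175 kWh at €0.11/kWh → €20,369.25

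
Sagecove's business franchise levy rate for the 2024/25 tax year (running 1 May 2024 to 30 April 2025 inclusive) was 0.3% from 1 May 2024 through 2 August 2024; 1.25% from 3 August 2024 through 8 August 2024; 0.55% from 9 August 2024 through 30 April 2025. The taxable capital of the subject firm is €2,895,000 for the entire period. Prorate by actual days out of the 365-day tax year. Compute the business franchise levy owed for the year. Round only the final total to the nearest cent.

€14,391.72

1 May – 2 August 2024: 94 days at 0.3% → €2,895,000 × 0.3% × 94/365 = €2,236.6849
3 August – 8 August 2024: 6 days at 1.25% → €2,895,000 × 1.25% × 6/365 = €594.8630
9 August 2024 – 30 April 2025: 265 days at 0.55% → €2,895,000 × 0.55% × 265/365 = €11,560.1712
Total = €14,391.7192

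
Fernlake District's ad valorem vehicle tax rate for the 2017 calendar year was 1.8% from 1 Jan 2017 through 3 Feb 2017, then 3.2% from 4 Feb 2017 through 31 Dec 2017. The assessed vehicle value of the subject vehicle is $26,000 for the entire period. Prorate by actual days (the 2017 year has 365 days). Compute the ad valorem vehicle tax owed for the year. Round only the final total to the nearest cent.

$798.09

1 Jan – 3 Feb 2017: 34 days at 1.8% → $26,000 × 1.8% × 34/365 = $43.5945
4 Feb – 31 Dec 2017: 331 days at 3.2% → $26,000 × 3.2% × 331/365 = $754.4986
Total = $798.0932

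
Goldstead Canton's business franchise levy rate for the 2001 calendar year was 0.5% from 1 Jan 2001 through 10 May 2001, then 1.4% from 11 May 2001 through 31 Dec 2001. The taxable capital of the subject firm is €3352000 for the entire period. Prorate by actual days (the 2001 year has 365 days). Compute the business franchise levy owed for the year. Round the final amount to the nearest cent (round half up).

1 Jan – 10 May 2001: 130 days at 0.5% → €3352000 × 0.5% × 130/365 = €5969.3151
11 May – 31 Dec 2001: 235 days at 1.4% → €3352000 × 1.4% × 235/365 = €30213.9178
Total = €36183.2329

€36183.23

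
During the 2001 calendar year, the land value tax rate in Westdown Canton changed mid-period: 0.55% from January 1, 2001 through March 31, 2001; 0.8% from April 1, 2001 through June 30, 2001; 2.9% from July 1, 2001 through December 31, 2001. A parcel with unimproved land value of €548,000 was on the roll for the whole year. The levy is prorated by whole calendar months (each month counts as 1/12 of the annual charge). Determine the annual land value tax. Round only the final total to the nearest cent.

January 1 – March 31, 2001: 3 months at 0.55% → €548,000 × 0.55% × 3/12 = €753.5000
April 1 – June 30, 2001: 3 months at 0.8% → €548,000 × 0.8% × 3/12 = €1,096.0000
July 1 – December 31, 2001: 6 months at 2.9% → €548,000 × 2.9% × 6/12 = €7,946.0000
Total = €9,795.5000

€9,795.50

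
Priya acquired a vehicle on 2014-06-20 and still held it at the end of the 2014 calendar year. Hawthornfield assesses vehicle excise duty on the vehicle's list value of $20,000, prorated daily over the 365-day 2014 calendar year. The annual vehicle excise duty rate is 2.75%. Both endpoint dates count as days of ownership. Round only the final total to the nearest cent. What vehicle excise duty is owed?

Days held (2014-06-20 to 2014-12-31): 195 out of 365
Tax = $20,000 × 2.75% × 195/365 = $293.8356

$293.84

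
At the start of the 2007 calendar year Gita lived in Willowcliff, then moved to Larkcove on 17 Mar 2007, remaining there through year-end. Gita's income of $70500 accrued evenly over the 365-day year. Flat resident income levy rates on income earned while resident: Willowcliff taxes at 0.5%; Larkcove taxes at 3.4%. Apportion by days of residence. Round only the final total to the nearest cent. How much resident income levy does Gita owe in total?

Willowcliff, 1 Jan – 16 Mar 2007: 75 days → $70500 × 0.5% × 75/365 = $72.4315
Larkcove, 17 Mar – 31 Dec 2007: 290 days → $70500 × 3.4% × 290/365 = $1904.4658
Total = $1976.8973

$1976.90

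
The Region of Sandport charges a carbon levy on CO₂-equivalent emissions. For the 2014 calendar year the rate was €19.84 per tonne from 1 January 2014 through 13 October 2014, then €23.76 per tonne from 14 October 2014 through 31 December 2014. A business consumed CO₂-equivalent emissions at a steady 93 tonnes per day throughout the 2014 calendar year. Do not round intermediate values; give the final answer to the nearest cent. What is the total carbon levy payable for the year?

€702269.04

1 January – 13 October 2014: 286 days × 93 tonnes/day = 26,598 tonnes at €19.84/tonne → €527704.32
14 October – 31 December 2014: 79 days × 93 tonnes/day = 7,347 tonnes at €23.76/tonne → €174564.72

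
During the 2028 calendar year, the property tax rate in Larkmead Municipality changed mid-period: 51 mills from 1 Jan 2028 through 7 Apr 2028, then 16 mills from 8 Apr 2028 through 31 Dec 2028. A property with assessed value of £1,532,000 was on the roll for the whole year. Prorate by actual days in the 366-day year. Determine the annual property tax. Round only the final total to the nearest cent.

1 Jan – 7 Apr 2028: 98 days at 51 mills → £1,532,000 × 5.1% × 98/366 = £20,920.5902
8 Apr – 31 Dec 2028: 268 days at 16 mills → £1,532,000 × 1.6% × 268/366 = £17,948.6776
Total = £38,869.2678

£38,869.27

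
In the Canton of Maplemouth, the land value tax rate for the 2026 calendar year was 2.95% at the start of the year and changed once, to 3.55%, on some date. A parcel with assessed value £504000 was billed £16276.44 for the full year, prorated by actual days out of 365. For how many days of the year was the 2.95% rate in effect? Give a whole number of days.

Let d = days at the first rate; then 365 − d days at the second rate.
£504000 × [2.95%·d + 3.55%·(365−d)] / 365 = £16276.44
Solving gives d = 195, so the new rate took effect on 15 July 2026.

195 days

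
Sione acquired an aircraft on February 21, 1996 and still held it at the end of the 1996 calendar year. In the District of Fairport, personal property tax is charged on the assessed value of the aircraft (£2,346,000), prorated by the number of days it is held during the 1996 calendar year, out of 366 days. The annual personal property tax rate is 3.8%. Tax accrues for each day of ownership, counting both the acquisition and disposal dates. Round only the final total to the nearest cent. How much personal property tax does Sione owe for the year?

£76,725.74

Days held (February 21 – December 31, 1996): 315 out of 366
Tax = £2,346,000 × 3.8% × 315/366 = £76,725.7377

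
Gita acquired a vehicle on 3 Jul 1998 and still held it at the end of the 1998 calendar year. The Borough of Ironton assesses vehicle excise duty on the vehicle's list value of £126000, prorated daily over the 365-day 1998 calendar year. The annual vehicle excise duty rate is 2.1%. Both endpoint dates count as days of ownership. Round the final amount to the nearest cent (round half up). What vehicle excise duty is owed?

£1319.38

Days held (3 Jul – 31 Dec 1998): 182 out of 365
Tax = £126000 × 2.1% × 182/365 = £1319.3753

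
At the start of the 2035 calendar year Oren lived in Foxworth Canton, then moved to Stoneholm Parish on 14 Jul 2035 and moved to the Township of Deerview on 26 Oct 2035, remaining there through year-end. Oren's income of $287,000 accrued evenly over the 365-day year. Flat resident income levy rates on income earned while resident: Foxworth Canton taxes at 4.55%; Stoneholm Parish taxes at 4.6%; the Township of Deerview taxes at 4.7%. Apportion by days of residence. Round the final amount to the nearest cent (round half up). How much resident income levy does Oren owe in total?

Foxworth Canton, 1 Jan – 13 Jul 2035: 194 days → $287,000 × 4.55% × 194/365 = $6,940.6822
Stoneholm Parish, 14 Jul – 25 Oct 2035: 104 days → $287,000 × 4.6% × 104/365 = $3,761.6658
The Township of Deerview, 26 Oct – 31 Dec 2035: 67 days → $287,000 × 4.7% × 67/365 = $2,476.0630
Total = $13,178.4110

$13,178.41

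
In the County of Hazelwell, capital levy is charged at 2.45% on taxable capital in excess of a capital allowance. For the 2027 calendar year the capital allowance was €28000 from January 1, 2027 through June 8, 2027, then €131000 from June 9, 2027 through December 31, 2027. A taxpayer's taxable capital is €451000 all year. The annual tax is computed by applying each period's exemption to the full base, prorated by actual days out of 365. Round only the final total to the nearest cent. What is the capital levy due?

€8939.28

January 1 – June 8, 2027: 159 days, exemption €28000 → (€451000 − €28000) × 2.45% × 159/365 = €4514.5110
June 9 – December 31, 2027: 206 days, exemption €131000 → (€451000 − €131000) × 2.45% × 206/365 = €4424.7671
Total = €8939.2781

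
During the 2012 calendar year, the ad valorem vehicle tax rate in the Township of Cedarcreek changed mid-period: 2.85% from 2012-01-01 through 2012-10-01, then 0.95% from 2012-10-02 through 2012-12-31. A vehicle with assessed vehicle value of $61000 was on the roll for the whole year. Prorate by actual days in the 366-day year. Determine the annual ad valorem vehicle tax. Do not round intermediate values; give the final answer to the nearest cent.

2012-01-01 to 2012-10-01: 275 days at 2.85% → $61000 × 2.85% × 275/366 = $1306.2500
2012-10-02 to 2012-12-31: 91 days at 0.95% → $61000 × 0.95% × 91/366 = $144.0833
Total = $1450.3333

$1450.33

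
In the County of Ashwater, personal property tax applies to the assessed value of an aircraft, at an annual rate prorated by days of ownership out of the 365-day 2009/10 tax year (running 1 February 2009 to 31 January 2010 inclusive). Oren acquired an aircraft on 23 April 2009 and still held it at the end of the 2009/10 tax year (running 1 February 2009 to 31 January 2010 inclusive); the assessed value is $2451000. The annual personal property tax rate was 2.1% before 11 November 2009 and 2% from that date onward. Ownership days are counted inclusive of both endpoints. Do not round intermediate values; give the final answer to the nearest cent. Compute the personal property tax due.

23 April – 10 November 2009: 202 days at 2.1% → $2451000 × 2.1% × 202/365 = $28485.3205
11 November 2009 – 31 January 2010: 82 days at 2% → $2451000 × 2% × 82/365 = $11012.7123
Total = $39498.0329

$39498.03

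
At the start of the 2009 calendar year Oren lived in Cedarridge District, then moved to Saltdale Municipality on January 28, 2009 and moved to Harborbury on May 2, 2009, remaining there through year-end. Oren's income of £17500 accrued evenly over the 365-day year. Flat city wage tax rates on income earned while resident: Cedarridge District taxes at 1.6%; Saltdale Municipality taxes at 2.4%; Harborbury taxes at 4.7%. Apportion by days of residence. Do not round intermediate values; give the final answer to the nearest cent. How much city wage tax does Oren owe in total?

Cedarridge District, January 1 – January 27, 2009: 27 days → £17500 × 1.6% × 27/365 = £20.7123
Saltdale Municipality, January 28 – May 1, 2009: 94 days → £17500 × 2.4% × 94/365 = £108.1644
Harborbury, May 2 – December 31, 2009: 244 days → £17500 × 4.7% × 244/365 = £549.8356
Total = £678.7123

£678.71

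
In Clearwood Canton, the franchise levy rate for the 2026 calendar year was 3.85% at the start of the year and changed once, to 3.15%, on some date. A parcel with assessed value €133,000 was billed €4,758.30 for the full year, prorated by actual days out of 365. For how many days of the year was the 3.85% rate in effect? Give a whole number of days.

Let d = days at the first rate; then 365 − d days at the second rate.
€133,000 × [3.85%·d + 3.15%·(365−d)] / 365 = €4,758.30
Solving gives d = 223, so the new rate took effect on August 12, 2026.

223 days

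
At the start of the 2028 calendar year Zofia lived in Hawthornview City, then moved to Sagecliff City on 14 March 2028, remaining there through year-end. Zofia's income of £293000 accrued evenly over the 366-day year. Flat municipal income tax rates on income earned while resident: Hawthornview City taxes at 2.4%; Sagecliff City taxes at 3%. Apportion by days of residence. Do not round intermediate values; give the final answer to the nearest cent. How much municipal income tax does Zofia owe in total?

Hawthornview City, 1 January – 13 March 2028: 73 days → £293000 × 2.4% × 73/366 = £1402.5574
Sagecliff City, 14 March – 31 December 2028: 293 days → £293000 × 3% × 293/366 = £7036.8033
Total = £8439.3607

£8439.36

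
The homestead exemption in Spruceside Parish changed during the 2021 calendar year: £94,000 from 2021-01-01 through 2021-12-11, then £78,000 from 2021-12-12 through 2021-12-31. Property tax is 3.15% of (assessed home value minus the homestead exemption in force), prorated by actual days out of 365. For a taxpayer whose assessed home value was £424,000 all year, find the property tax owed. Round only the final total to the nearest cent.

2021-01-01 to 2021-12-11: 345 days, exemption £94,000 → (£424,000 − £94,000) × 3.15% × 345/365 = £9,825.4110
2021-12-12 to 2021-12-31: 20 days, exemption £78,000 → (£424,000 − £78,000) × 3.15% × 20/365 = £597.2055
Total = £10,422.6164

£10,422.62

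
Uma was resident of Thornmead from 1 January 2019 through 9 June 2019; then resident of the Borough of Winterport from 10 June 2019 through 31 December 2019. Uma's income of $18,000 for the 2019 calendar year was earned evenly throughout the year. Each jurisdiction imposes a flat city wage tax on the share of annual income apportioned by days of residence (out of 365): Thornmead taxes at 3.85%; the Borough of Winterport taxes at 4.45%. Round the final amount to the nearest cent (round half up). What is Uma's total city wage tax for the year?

Thornmead, 1 January – 9 June 2019: 160 days → $18,000 × 3.85% × 160/365 = $303.7808
The Borough of Winterport, 10 June – 31 December 2019: 205 days → $18,000 × 4.45% × 205/365 = $449.8767
Total = $753.6575

$753.66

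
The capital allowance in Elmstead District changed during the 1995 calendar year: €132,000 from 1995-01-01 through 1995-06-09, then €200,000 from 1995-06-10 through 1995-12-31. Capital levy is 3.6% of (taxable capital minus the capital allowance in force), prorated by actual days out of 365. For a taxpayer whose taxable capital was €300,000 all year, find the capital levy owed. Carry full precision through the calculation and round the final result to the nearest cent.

€4,673.10

1995-01-01 to 1995-06-09: 160 days, exemption €132,000 → (€300,000 − €132,000) × 3.6% × 160/365 = €2,651.1781
1995-06-10 to 1995-12-31: 205 days, exemption €200,000 → (€300,000 − €200,000) × 3.6% × 205/365 = €2,021.9178
Total = €4,673.0959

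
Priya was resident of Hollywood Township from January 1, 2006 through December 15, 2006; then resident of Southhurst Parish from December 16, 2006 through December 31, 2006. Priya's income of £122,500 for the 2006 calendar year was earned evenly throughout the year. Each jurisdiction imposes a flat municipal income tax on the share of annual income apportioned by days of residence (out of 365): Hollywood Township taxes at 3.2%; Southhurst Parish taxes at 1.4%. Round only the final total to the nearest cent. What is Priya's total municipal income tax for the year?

Hollywood Township, January 1 – December 15, 2006: 349 days → £122,500 × 3.2% × 349/365 = £3,748.1644
Southhurst Parish, December 16 – December 31, 2006: 16 days → £122,500 × 1.4% × 16/365 = £75.1781
Total = £3,823.3425

£3,823.34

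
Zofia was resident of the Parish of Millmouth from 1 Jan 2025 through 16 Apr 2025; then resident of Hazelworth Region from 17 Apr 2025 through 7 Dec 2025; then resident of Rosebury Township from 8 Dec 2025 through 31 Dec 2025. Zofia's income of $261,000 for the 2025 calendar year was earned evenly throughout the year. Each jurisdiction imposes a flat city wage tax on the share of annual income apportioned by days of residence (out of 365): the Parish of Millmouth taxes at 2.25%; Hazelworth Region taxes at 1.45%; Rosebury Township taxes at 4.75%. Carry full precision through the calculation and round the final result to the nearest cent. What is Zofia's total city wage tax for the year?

The Parish of Millmouth, 1 Jan – 16 Apr 2025: 106 days → $261,000 × 2.25% × 106/365 = $1,705.4384
Hazelworth Region, 17 Apr – 7 Dec 2025: 235 days → $261,000 × 1.45% × 235/365 = $2,436.5959
Rosebury Township, 8 Dec – 31 Dec 2025: 24 days → $261,000 × 4.75% × 24/365 = $815.1781
Total = $4,957.2123

$4,957.21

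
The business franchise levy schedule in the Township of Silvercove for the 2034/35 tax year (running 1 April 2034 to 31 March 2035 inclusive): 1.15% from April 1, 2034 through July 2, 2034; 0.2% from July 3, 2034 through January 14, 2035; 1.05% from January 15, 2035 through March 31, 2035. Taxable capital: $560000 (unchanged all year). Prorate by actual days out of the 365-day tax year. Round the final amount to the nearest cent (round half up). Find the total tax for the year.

April 1 – July 2, 2034: 93 days at 1.15% → $560000 × 1.15% × 93/365 = $1640.8767
July 3, 2034 – January 14, 2035: 196 days at 0.2% → $560000 × 0.2% × 196/365 = $601.4247
January 15 – March 31, 2035: 76 days at 1.05% → $560000 × 1.05% × 76/365 = $1224.3288
Total = $3466.6301

$3466.63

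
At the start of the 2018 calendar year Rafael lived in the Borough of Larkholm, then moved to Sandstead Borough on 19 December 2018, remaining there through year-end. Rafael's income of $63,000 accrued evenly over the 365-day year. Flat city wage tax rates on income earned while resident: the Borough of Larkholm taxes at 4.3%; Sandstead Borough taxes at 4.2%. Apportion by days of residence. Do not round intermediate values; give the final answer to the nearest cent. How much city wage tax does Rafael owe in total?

The Borough of Larkholm, 1 January – 18 December 2018: 352 days → $63,000 × 4.3% × 352/365 = $2,612.5151
Sandstead Borough, 19 December – 31 December 2018: 13 days → $63,000 × 4.2% × 13/365 = $94.2411
Total = $2,706.7562

$2,706.76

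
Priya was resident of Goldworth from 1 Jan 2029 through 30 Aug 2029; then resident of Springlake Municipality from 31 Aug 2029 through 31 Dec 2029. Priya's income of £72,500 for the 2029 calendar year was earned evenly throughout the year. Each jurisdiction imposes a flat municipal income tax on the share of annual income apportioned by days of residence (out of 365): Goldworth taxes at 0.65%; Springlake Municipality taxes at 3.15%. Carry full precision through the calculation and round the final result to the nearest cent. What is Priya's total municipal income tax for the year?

Goldworth, 1 Jan – 30 Aug 2029: 242 days → £72,500 × 0.65% × 242/365 = £312.4452
Springlake Municipality, 31 Aug – 31 Dec 2029: 123 days → £72,500 × 3.15% × 123/365 = £769.5925
Total = £1,082.0377

£1,082.04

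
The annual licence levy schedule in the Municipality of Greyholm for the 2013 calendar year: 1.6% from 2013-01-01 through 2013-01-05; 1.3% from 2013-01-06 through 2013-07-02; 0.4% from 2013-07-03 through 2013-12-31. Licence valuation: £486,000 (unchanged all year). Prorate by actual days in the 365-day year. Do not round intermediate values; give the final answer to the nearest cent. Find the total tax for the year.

£4,156.96

2013-01-01 to 2013-01-05: 5 days at 1.6% → £486,000 × 1.6% × 5/365 = £106.5205
2013-01-06 to 2013-07-02: 178 days at 1.3% → £486,000 × 1.3% × 178/365 = £3,081.1068
2013-07-03 to 2013-12-31: 182 days at 0.4% → £486,000 × 0.4% × 182/365 = £969.3370
Total = £4,156.9644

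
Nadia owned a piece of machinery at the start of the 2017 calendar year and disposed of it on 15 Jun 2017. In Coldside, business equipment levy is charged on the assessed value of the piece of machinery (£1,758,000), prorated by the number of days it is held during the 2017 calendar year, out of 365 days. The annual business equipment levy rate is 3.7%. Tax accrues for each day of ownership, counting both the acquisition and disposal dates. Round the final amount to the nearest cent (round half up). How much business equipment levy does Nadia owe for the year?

£29,582.56

Days held (1 Jan – 15 Jun 2017): 166 out of 365
Tax = £1,758,000 × 3.7% × 166/365 = £29,582.5644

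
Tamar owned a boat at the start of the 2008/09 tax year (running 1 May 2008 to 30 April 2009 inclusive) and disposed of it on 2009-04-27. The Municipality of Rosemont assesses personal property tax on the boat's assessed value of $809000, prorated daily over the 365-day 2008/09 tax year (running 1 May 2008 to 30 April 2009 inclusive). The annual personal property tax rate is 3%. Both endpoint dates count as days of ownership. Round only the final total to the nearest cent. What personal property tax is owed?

Days held (2008-05-01 to 2009-04-27): 362 out of 365
Tax = $809000 × 3% × 362/365 = $24070.5205

$24070.52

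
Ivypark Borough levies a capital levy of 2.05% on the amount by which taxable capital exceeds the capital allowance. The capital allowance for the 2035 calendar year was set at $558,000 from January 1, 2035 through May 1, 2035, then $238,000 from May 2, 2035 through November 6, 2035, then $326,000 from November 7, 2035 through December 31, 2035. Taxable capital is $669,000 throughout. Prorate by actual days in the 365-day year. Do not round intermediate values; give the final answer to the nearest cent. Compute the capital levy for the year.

$6,388.98

January 1 – May 1, 2035: 121 days, exemption $558,000 → ($669,000 − $558,000) × 2.05% × 121/365 = $754.3438
May 2 – November 6, 2035: 189 days, exemption $238,000 → ($669,000 − $238,000) × 2.05% × 189/365 = $4,575.0945
November 7 – December 31, 2035: 55 days, exemption $326,000 → ($669,000 − $326,000) × 2.05% × 55/365 = $1,059.5411
Total = $6,388.9795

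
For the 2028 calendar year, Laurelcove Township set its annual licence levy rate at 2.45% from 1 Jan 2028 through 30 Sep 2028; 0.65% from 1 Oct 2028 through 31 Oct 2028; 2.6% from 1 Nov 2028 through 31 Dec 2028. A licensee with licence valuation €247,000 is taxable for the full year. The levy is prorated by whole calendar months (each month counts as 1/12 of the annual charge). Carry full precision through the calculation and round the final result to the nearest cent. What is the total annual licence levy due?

€5,742.75

1 Jan – 30 Sep 2028: 9 months at 2.45% → €247,000 × 2.45% × 9/12 = €4,538.6250
1 Oct – 31 Oct 2028: 1 month at 0.65% → €247,000 × 0.65% × 1/12 = €133.7917
1 Nov – 31 Dec 2028: 2 months at 2.6% → €247,000 × 2.6% × 2/12 = €1,070.3333
Total = €5,742.7500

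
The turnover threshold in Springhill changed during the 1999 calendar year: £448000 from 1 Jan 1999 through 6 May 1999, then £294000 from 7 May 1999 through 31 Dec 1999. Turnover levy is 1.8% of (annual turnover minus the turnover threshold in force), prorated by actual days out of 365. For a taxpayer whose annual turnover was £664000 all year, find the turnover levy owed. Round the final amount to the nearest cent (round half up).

£5703.09

1 Jan – 6 May 1999: 126 days, exemption £448000 → (£664000 − £448000) × 1.8% × 126/365 = £1342.1589
7 May – 31 Dec 1999: 239 days, exemption £294000 → (£664000 − £294000) × 1.8% × 239/365 = £4360.9315
Total = £5703.0904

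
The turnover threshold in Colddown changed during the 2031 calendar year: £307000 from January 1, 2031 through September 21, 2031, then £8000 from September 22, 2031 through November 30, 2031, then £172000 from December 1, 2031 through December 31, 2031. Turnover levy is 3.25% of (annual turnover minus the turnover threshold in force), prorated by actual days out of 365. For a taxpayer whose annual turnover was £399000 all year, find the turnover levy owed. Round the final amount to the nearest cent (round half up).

£5226.27

January 1 – September 21, 2031: 264 days, exemption £307000 → (£399000 − £307000) × 3.25% × 264/365 = £2162.6301
September 22 – November 30, 2031: 70 days, exemption £8000 → (£399000 − £8000) × 3.25% × 70/365 = £2437.0548
December 1 – December 31, 2031: 31 days, exemption £172000 → (£399000 − £172000) × 3.25% × 31/365 = £626.5822
Total = £5226.2671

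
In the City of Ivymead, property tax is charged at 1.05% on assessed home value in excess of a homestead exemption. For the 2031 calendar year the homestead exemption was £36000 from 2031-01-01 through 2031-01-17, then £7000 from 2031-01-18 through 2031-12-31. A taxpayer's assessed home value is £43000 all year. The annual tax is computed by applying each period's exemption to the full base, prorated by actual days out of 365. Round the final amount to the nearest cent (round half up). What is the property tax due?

2031-01-01 to 2031-01-17: 17 days, exemption £36000 → (£43000 − £36000) × 1.05% × 17/365 = £3.4233
2031-01-18 to 2031-12-31: 348 days, exemption £7000 → (£43000 − £7000) × 1.05% × 348/365 = £360.3945
Total = £363.8178

£363.82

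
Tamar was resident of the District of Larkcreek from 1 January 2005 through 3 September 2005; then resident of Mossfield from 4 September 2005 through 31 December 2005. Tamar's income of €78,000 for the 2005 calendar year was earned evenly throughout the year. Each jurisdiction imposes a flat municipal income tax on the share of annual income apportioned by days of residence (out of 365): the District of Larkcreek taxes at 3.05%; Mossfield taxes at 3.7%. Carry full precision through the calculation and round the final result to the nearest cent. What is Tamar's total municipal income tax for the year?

The District of Larkcreek, 1 January – 3 September 2005: 246 days → €78,000 × 3.05% × 246/365 = €1,603.3808
Mossfield, 4 September – 31 December 2005: 119 days → €78,000 × 3.7% × 119/365 = €940.9151
Total = €2,544.2959

€2,544.30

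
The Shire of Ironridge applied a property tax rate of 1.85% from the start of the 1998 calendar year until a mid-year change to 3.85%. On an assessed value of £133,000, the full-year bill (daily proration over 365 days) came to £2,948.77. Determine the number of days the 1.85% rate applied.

298 days

Let d = days at the first rate; then 365 − d days at the second rate.
£133,000 × [1.85%·d + 3.85%·(365−d)] / 365 = £2,948.77
Solving gives d = 298, so the new rate took effect on 26 October 1998.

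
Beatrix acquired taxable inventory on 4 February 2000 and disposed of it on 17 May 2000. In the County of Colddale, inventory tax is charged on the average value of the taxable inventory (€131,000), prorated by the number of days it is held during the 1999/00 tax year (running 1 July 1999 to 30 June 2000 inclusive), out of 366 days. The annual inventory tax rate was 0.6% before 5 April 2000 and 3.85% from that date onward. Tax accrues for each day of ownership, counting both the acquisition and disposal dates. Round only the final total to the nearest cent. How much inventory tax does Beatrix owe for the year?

4 February – 4 April 2000: 61 days at 0.6% → €131,000 × 0.6% × 61/366 = €131.0000
5 April – 17 May 2000: 43 days at 3.85% → €131,000 × 3.85% × 43/366 = €592.5423
Total = €723.5423

€723.54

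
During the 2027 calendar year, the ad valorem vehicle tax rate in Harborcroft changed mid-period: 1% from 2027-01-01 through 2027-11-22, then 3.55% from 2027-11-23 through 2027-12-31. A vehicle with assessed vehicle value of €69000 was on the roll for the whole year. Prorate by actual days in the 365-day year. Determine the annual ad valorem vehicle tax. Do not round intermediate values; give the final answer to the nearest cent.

€878.00

2027-01-01 to 2027-11-22: 326 days at 1% → €69000 × 1% × 326/365 = €616.2740
2027-11-23 to 2027-12-31: 39 days at 3.55% → €69000 × 3.55% × 39/365 = €261.7274
Total = €878.0014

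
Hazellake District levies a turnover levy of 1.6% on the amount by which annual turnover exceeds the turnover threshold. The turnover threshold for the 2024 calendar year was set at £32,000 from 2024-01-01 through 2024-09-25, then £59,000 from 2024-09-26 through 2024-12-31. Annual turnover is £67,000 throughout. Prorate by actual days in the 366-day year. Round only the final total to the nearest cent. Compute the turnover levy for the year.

£445.51

2024-01-01 to 2024-09-25: 269 days, exemption £32,000 → (£67,000 − £32,000) × 1.6% × 269/366 = £411.5847
2024-09-26 to 2024-12-31: 97 days, exemption £59,000 → (£67,000 − £59,000) × 1.6% × 97/366 = £33.9235
Total = £445.5082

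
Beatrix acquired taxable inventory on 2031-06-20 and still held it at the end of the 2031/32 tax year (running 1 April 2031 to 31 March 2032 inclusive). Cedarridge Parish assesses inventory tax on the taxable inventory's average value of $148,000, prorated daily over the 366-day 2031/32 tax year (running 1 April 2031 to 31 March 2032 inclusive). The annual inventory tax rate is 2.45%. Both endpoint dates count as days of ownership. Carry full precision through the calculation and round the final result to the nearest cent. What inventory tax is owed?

$2,833.43

Days held (2031-06-20 to 2032-03-31): 286 out of 366
Tax = $148,000 × 2.45% × 286/366 = $2,833.4317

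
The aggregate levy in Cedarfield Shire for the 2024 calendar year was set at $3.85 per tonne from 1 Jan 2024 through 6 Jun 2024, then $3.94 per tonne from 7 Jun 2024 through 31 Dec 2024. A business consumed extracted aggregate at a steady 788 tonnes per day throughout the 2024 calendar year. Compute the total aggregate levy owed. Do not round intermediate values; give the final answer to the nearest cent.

$1125122.16

1 Jan – 6 Jun 2024: 158 days × 788 tonnes/day = 124,504 tonnes at $3.85/tonne → $479340.40
7 Jun – 31 Dec 2024: 208 days × 788 tonnes/day = 163,904 tonnes at $3.94/tonne → $645781.76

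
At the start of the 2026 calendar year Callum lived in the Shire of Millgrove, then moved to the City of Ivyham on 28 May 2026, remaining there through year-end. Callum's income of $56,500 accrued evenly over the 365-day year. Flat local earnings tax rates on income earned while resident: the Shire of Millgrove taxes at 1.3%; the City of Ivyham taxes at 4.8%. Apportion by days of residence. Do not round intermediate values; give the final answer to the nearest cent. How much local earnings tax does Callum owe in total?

$1,915.58

The Shire of Millgrove, 1 Jan – 27 May 2026: 147 days → $56,500 × 1.3% × 147/365 = $295.8123
The City of Ivyham, 28 May – 31 Dec 2026: 218 days → $56,500 × 4.8% × 218/365 = $1,619.7699
Total = $1,915.5822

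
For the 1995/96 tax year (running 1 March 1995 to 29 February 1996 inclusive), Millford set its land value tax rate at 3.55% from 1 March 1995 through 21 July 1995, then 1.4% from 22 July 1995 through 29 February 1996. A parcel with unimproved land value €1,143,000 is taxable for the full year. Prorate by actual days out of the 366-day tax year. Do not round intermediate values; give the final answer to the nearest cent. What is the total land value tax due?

€25,603.51

1 March – 21 July 1995: 143 days at 3.55% → €1,143,000 × 3.55% × 143/366 = €15,853.6598
22 July 1995 – 29 February 1996: 223 days at 1.4% → €1,143,000 × 1.4% × 223/366 = €9,749.8525
Total = €25,603.5123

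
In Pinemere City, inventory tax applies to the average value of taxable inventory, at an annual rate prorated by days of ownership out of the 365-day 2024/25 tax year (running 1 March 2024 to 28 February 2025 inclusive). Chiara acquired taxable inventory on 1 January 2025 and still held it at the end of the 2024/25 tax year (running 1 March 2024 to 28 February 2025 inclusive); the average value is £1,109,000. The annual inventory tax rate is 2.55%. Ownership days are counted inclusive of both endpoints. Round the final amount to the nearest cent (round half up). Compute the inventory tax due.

£4,571.21

Days held (1 January – 28 February 2025): 59 out of 365
Tax = £1,109,000 × 2.55% × 59/365 = £4,571.2068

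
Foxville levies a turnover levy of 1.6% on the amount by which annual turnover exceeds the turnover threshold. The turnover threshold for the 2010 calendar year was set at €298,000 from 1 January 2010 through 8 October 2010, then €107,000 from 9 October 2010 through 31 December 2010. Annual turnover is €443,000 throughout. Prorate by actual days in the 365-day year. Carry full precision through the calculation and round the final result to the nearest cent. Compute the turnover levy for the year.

1 January – 8 October 2010: 281 days, exemption €298,000 → (€443,000 − €298,000) × 1.6% × 281/365 = €1,786.0822
9 October – 31 December 2010: 84 days, exemption €107,000 → (€443,000 − €107,000) × 1.6% × 84/365 = €1,237.2164
Total = €3,023.2986

€3,023.30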